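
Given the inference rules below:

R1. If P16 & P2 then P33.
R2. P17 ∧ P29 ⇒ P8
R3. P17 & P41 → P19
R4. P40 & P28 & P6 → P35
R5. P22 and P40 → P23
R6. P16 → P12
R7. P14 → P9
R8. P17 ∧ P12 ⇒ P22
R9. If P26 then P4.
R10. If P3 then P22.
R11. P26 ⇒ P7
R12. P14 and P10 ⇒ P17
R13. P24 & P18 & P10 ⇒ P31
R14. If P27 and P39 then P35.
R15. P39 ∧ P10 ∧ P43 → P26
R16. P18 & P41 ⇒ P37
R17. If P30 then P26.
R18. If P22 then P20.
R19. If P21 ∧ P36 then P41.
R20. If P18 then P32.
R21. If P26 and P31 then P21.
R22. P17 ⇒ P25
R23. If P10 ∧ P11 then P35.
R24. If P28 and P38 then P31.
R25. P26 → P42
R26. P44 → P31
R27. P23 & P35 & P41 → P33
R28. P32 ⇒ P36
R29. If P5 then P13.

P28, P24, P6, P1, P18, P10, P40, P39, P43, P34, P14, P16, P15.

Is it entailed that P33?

Yes

P35  (by R4: P40, P28, P6)
P12  (by R6: P16)
P17  (by R12: P14, P10)
P31  (by R13: P24, P18, P10)
P26  (by R15: P39, P10, P43)
P32  (by R20: P18)
P21  (by R21: P26, P31)
P36  (by R28: P32)
P22  (by R8: P17, P12)
P41  (by R19: P21, P36)
P23  (by R5: P22, P40)
P33  (by R27: P23, P35, P41)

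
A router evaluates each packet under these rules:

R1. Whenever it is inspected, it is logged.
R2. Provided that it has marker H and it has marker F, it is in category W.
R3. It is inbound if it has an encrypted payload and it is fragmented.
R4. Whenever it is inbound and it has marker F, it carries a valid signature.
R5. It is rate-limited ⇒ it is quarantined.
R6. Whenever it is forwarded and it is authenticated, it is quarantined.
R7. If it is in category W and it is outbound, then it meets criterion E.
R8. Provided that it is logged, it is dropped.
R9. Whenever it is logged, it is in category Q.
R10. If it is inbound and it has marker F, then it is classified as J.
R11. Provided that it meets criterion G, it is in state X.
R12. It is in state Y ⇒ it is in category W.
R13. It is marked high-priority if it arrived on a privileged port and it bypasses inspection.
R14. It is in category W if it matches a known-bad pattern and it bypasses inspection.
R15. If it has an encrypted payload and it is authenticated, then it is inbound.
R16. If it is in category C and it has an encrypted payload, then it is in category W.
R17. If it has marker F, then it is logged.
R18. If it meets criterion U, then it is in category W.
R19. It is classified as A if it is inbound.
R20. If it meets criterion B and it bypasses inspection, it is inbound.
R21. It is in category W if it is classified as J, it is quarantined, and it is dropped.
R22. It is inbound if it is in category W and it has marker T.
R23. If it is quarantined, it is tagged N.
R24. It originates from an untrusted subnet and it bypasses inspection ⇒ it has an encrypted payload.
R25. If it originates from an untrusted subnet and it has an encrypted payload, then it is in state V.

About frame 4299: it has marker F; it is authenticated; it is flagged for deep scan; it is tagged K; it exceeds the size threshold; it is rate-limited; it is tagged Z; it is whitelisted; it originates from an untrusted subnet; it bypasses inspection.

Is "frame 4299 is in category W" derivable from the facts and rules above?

By R5 (it is rate-limited): it is quarantined.
By R17 (it has marker F): it is logged.
By R24 (it originates from an untrusted subnet, it bypasses inspection): it has an encrypted payload.
By R8 (it is logged): it is dropped.
By R15 (it has an encrypted payload, it is authenticated): it is inbound.
By R10 (it is inbound, it has marker F): it is classified as J.
By R21 (it is classified as J, it is quarantined, it is dropped): it is in category W.

Yes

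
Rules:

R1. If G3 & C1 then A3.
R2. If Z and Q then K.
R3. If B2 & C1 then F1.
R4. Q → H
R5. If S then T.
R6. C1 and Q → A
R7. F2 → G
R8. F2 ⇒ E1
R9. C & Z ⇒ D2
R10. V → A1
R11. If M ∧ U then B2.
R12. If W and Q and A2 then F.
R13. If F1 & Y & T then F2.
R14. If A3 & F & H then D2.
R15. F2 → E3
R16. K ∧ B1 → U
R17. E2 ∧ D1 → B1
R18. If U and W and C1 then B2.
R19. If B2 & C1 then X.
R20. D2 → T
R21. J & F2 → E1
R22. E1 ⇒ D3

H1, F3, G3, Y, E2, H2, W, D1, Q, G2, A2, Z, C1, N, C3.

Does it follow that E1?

Yes

A3  (by R1: G3, C1)
K  (by R2: Z, Q)
H  (by R4: Q)
F  (by R12: W, Q, A2)
D2  (by R14: A3, F, H)
B1  (by R17: E2, D1)
T  (by R20: D2)
U  (by R16: K, B1)
B2  (by R18: U, W, C1)
F1  (by R3: B2, C1)
F2  (by R13: F1, Y, T)
E1  (by R8: F2)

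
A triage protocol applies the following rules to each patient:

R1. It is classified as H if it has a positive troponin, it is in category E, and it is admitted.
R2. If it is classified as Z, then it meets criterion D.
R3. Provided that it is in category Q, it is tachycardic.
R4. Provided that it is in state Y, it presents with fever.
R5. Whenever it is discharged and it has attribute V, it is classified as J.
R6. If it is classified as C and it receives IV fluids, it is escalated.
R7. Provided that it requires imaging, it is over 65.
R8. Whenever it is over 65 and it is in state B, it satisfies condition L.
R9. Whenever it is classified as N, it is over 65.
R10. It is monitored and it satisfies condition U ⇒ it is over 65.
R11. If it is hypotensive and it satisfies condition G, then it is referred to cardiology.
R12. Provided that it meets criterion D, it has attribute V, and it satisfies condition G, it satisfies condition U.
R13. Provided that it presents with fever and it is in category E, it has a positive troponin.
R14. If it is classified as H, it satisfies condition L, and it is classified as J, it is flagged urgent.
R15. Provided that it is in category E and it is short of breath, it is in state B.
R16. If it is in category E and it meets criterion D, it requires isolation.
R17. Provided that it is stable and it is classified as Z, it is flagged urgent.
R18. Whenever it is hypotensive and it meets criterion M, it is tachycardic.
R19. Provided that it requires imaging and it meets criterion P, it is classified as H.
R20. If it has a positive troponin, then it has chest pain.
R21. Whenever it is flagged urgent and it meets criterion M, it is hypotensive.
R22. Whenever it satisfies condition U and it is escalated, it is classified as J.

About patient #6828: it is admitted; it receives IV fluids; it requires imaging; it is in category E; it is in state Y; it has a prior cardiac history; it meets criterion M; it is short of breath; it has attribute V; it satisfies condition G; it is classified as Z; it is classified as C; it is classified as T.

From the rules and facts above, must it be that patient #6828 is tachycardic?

By R2 (it is classified as Z): it meets criterion D.
By R4 (it is in state Y): it presents with fever.
By R6 (it is classified as C, it receives IV fluids): it is escalated.
By R7 (it requires imaging): it is over 65.
By R12 (it meets criterion D, it has attribute V, it satisfies condition G): it satisfies condition U.
By R13 (it presents with fever, it is in category E): it has a positive troponin.
By R15 (it is in category E, it is short of breath): it is in state B.
By R22 (it satisfies condition U, it is escalated): it is classified as J.
By R1 (it has a positive troponin, it is in category E, it is admitted): it is classified as H.
By R8 (it is over 65, it is in state B): it satisfies condition L.
By R14 (it is classified as H, it satisfies condition L, it is classified as J): it is flagged urgent.
By R21 (it is flagged urgent, it meets criterion M): it is hypotensive.
By R18 (it is hypotensive, it meets criterion M): it is tachycardic.

Yes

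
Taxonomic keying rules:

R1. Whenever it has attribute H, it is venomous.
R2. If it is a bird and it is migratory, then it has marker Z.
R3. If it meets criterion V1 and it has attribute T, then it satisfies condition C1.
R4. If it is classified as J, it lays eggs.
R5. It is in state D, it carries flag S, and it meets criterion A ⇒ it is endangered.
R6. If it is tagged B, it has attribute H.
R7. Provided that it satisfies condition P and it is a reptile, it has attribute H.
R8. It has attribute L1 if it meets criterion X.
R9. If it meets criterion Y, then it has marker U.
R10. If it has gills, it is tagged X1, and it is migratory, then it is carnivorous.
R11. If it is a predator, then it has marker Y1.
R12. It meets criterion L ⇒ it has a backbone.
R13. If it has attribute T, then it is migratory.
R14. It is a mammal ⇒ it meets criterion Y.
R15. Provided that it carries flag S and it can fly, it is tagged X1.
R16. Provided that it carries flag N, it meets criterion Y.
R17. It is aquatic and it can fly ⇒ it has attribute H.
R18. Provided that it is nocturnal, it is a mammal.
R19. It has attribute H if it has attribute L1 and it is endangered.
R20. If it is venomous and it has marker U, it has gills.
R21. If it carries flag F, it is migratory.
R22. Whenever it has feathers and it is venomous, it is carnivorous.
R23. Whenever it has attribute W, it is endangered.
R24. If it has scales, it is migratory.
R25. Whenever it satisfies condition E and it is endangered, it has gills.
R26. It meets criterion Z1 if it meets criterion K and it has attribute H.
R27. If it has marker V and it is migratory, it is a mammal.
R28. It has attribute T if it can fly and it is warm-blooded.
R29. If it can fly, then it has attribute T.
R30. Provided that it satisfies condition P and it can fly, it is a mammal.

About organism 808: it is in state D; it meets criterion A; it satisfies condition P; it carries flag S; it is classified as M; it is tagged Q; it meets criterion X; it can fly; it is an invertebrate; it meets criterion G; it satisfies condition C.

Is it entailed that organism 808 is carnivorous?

By R5 (it is in state D, it carries flag S, it meets criterion A): it is endangered.
By R8 (it meets criterion X): it has attribute L1.
By R15 (it carries flag S, it can fly): it is tagged X1.
By R19 (it has attribute L1, it is endangered): it has attribute H.
By R29 (it can fly): it has attribute T.
By R30 (it satisfies condition P, it can fly): it is a mammal.
By R1 (it has attribute H): it is venomous.
By R13 (it has attribute T): it is migratory.
By R14 (it is a mammal): it meets criterion Y.
By R9 (it meets criterion Y): it has marker U.
By R20 (it is venomous, it has marker U): it has gills.
By R10 (it has gills, it is tagged X1, it is migratory): it is carnivorous.

Yes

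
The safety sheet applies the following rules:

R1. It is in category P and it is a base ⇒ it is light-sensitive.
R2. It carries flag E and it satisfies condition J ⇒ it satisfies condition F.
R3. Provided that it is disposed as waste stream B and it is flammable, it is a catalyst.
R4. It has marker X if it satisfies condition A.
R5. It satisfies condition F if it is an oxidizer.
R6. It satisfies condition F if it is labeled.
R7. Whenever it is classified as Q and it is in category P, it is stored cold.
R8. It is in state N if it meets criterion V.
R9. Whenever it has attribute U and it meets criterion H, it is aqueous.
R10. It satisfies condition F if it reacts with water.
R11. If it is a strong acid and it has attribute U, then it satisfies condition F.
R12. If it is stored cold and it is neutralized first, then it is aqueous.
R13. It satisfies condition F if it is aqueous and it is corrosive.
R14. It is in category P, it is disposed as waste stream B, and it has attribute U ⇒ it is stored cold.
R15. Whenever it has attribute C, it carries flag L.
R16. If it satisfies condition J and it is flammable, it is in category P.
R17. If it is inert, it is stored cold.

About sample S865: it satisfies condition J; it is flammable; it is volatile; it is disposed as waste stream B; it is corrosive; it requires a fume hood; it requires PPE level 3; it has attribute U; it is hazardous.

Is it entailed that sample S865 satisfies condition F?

Forward chaining from the given facts derives: is a catalyst, is in category P, is stored cold.
Rules concluding "it satisfies condition F": R2 needs "it carries flag E"; R5 needs "it is an oxidizer"; R6 needs "it is labeled"; R10 needs "it reacts with water"; R11 needs "it is a strong acid"; R13 needs "it is aqueous" — none of these are established.

No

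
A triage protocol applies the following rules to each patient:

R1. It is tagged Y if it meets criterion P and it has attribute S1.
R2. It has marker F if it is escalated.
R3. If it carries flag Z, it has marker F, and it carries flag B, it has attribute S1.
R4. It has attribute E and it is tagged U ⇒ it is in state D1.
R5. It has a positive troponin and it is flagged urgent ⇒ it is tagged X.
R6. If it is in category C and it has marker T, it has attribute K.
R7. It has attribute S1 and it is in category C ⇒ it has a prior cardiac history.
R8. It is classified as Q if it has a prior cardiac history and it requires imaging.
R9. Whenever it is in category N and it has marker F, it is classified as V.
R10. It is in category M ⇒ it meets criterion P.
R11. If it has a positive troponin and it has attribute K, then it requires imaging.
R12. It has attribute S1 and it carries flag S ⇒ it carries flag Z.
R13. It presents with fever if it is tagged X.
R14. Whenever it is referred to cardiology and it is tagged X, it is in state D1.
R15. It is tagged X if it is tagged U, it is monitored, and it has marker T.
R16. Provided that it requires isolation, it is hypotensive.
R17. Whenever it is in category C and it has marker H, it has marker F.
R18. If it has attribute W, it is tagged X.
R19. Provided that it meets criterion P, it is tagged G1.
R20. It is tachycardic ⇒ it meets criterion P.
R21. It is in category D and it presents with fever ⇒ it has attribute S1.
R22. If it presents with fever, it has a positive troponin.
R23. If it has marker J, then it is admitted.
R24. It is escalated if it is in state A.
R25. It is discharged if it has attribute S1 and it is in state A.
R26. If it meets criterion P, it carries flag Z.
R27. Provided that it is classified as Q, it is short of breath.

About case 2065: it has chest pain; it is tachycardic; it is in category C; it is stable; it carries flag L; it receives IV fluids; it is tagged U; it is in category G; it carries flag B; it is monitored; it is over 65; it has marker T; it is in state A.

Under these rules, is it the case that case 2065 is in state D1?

No

Forward chaining from the given facts derives: has attribute K, is tagged X, meets criterion P, is escalated, carries flag Z, has marker F, has attribute S1, has a prior cardiac history, presents with fever, is tagged G1, has a positive troponin, is discharged, is tagged Y, requires imaging, is classified as Q, is short of breath.
Rules concluding "it is in state D1": R4 needs "it has attribute E"; R14 needs "it is referred to cardiology" — none of these are established.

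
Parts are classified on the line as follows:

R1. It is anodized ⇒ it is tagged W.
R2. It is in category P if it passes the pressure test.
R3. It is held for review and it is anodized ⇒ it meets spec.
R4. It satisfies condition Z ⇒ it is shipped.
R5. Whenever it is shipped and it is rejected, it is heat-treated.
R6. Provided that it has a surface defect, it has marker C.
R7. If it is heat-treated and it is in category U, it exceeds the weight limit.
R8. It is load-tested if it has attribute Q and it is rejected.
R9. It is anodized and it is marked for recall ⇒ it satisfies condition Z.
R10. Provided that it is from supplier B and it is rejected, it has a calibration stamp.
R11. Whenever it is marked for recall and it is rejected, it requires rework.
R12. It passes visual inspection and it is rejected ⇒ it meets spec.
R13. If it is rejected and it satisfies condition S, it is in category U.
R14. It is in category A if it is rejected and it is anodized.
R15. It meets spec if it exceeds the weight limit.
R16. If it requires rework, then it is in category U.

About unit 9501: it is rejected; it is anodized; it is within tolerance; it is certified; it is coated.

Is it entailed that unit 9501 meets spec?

No

Forward chaining from the given facts derives: is tagged W, is in category A.
Rules concluding "it meets spec": R3 needs "it is held for review"; R12 needs "it passes visual inspection"; R15 needs "it exceeds the weight limit" — none of these are established.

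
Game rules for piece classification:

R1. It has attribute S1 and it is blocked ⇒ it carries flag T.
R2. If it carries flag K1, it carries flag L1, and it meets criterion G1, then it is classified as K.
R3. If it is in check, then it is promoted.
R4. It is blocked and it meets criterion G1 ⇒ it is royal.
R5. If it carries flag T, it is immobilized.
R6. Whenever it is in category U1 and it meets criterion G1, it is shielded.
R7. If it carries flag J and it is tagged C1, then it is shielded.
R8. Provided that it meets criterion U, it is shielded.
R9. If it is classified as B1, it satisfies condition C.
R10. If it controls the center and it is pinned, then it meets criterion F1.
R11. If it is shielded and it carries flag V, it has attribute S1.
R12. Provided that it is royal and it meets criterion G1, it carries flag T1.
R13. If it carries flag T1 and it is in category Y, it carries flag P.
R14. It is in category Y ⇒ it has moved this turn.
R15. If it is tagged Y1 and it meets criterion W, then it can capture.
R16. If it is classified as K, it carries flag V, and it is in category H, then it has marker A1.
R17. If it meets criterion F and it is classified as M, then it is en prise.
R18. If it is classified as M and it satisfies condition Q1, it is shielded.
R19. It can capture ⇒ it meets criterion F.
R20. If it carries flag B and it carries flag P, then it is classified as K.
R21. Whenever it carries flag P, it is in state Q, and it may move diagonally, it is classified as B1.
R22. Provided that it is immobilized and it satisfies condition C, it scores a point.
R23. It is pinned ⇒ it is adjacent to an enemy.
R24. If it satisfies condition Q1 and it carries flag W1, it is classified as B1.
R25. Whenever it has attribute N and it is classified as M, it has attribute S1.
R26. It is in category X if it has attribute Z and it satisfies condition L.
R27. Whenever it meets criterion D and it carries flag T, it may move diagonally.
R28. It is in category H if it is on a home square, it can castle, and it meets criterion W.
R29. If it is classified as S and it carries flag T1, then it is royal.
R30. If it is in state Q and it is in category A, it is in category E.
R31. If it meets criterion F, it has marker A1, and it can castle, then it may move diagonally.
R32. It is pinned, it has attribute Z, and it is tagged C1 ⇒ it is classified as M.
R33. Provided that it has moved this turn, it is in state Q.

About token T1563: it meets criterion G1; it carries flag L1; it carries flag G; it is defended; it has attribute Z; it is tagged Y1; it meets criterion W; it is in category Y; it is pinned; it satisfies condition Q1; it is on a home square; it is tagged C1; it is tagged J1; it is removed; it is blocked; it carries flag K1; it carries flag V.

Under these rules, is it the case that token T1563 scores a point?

No

Forward chaining from the given facts derives: is classified as K, is royal, carries flag T1, carries flag P, has moved this turn, can capture, meets criterion F, is adjacent to an enemy, is classified as M, is in state Q, is en prise, is shielded, has attribute S1, carries flag T, is immobilized.
The only rule concluding "it scores a point" is R22, which needs "it satisfies condition C"; that is never established.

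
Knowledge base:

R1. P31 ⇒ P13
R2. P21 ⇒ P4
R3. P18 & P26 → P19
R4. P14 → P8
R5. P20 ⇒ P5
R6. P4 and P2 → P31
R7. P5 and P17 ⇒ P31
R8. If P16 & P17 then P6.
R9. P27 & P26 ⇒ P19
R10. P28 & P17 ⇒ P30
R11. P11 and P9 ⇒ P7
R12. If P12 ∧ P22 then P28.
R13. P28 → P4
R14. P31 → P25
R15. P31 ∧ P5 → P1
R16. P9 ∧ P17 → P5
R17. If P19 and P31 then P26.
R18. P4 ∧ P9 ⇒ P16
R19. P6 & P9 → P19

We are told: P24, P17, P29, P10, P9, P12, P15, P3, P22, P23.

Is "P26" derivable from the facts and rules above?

Yes

P28  (by R12: P12, P22)
P4  (by R13: P28)
P5  (by R16: P9, P17)
P16  (by R18: P4, P9)
P31  (by R7: P5, P17)
P6  (by R8: P16, P17)
P19  (by R19: P6, P9)
P26  (by R17: P19, P31)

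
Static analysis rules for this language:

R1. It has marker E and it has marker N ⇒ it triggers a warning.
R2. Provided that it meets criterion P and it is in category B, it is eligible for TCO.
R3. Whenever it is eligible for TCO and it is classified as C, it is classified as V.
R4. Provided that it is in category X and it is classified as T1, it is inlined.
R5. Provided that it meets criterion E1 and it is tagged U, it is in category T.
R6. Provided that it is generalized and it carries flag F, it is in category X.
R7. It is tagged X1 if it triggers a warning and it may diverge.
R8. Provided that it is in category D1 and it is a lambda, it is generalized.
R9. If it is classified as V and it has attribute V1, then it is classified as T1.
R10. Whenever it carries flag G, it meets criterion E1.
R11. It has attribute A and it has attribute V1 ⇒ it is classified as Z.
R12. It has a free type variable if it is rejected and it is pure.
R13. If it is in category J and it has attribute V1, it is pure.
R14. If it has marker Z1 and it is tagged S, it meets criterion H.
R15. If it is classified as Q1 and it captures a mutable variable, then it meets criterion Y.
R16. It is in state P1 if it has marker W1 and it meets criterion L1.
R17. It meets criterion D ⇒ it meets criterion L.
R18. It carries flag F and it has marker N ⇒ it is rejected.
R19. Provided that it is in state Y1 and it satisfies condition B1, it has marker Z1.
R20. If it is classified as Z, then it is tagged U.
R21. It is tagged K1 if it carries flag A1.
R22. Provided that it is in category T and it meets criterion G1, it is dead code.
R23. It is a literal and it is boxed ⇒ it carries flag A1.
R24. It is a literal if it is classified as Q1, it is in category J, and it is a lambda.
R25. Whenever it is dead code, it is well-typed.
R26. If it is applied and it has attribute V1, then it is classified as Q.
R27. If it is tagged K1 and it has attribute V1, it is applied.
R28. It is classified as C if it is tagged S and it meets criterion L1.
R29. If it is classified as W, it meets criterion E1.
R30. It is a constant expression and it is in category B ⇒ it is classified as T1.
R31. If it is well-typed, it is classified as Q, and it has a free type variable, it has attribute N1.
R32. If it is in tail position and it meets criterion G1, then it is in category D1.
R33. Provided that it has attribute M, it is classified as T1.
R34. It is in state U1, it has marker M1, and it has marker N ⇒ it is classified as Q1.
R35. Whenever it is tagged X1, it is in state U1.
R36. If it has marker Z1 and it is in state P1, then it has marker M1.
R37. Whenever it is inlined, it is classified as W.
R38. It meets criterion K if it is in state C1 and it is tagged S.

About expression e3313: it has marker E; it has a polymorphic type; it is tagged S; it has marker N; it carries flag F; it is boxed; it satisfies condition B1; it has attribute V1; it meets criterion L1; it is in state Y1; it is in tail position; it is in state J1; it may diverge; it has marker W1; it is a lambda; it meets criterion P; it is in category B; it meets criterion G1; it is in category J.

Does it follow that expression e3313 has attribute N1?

No

Forward chaining from the given facts derives: triggers a warning, is eligible for TCO, is tagged X1, is pure, is in state P1, is rejected, has marker Z1, is classified as C, is in category D1, is in state U1, has marker M1, is classified as V, is generalized, is classified as T1, has a free type variable, meets criterion H, is classified as Q1, is in category X, is a literal, is inlined, carries flag A1, is classified as W, is tagged K1, is applied, meets criterion E1, is classified as Q.
The only rule concluding "it has attribute N1" is R31, which needs "it is well-typed"; that is never established.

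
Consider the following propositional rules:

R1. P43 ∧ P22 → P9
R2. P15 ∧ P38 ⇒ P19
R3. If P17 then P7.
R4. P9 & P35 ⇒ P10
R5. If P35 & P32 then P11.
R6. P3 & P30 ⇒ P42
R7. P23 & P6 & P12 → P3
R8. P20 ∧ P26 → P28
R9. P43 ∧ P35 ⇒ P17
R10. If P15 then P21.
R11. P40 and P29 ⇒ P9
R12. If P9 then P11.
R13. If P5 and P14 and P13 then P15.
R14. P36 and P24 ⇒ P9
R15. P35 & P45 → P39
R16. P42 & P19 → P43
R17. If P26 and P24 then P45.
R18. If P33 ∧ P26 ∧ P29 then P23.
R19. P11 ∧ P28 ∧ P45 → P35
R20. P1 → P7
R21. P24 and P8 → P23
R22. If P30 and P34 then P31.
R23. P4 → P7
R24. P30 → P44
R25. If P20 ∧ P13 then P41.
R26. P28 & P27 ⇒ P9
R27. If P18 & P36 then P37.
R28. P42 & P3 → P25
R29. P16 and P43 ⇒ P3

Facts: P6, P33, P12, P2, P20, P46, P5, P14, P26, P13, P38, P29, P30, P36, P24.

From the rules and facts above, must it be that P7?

Yes

P28  (by R8: P20, P26)
P15  (by R13: P5, P14, P13)
P9  (by R14: P36, P24)
P45  (by R17: P26, P24)
P23  (by R18: P33, P26, P29)
P19  (by R2: P15, P38)
P3  (by R7: P23, P6, P12)
P11  (by R12: P9)
P35  (by R19: P11, P28, P45)
P42  (by R6: P3, P30)
P43  (by R16: P42, P19)
P17  (by R9: P43, P35)
P7  (by R3: P17)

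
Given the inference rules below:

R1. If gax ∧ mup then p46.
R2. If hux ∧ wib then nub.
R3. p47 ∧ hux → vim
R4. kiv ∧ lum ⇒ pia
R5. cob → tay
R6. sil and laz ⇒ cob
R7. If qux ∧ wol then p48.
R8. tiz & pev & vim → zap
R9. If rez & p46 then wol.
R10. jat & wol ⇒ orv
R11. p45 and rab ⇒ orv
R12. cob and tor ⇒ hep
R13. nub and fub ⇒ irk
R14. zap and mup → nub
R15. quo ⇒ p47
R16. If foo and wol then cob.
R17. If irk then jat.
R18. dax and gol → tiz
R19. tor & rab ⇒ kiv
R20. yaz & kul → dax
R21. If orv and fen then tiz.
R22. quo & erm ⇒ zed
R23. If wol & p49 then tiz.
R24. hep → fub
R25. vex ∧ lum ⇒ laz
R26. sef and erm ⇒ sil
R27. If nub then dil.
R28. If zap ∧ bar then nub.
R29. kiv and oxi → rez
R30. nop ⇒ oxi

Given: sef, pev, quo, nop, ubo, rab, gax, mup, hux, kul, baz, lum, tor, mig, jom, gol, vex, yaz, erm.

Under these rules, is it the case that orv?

Yes

p46  (by R1: gax, mup)
p47  (by R15: quo)
kiv  (by R19: tor, rab)
dax  (by R20: yaz, kul)
laz  (by R25: vex, lum)
sil  (by R26: sef, erm)
oxi  (by R30: nop)
vim  (by R3: p47, hux)
cob  (by R6: sil, laz)
hep  (by R12: cob, tor)
tiz  (by R18: dax, gol)
fub  (by R24: hep)
rez  (by R29: kiv, oxi)
zap  (by R8: tiz, pev, vim)
wol  (by R9: rez, p46)
nub  (by R14: zap, mup)
irk  (by R13: nub, fub)
jat  (by R17: irk)
orv  (by R10: jat, wol)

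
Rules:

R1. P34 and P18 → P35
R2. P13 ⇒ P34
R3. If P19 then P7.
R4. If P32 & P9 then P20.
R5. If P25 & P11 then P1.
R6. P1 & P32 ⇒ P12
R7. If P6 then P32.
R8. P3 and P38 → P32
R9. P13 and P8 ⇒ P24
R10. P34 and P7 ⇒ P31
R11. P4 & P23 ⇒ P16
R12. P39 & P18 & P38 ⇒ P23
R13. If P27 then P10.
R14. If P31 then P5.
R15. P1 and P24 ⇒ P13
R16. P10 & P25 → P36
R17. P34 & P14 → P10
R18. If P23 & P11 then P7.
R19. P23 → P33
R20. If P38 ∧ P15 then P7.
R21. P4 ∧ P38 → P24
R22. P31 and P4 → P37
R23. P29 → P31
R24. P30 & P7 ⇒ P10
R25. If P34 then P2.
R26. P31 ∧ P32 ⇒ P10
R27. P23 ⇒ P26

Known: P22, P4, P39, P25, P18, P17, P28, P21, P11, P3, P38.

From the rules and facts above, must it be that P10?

P1  (by R5: P25, P11)
P32  (by R8: P3, P38)
P23  (by R12: P39, P18, P38)
P7  (by R18: P23, P11)
P24  (by R21: P4, P38)
P13  (by R15: P1, P24)
P34  (by R2: P13)
P31  (by R10: P34, P7)
P10  (by R26: P31, P32)

Yes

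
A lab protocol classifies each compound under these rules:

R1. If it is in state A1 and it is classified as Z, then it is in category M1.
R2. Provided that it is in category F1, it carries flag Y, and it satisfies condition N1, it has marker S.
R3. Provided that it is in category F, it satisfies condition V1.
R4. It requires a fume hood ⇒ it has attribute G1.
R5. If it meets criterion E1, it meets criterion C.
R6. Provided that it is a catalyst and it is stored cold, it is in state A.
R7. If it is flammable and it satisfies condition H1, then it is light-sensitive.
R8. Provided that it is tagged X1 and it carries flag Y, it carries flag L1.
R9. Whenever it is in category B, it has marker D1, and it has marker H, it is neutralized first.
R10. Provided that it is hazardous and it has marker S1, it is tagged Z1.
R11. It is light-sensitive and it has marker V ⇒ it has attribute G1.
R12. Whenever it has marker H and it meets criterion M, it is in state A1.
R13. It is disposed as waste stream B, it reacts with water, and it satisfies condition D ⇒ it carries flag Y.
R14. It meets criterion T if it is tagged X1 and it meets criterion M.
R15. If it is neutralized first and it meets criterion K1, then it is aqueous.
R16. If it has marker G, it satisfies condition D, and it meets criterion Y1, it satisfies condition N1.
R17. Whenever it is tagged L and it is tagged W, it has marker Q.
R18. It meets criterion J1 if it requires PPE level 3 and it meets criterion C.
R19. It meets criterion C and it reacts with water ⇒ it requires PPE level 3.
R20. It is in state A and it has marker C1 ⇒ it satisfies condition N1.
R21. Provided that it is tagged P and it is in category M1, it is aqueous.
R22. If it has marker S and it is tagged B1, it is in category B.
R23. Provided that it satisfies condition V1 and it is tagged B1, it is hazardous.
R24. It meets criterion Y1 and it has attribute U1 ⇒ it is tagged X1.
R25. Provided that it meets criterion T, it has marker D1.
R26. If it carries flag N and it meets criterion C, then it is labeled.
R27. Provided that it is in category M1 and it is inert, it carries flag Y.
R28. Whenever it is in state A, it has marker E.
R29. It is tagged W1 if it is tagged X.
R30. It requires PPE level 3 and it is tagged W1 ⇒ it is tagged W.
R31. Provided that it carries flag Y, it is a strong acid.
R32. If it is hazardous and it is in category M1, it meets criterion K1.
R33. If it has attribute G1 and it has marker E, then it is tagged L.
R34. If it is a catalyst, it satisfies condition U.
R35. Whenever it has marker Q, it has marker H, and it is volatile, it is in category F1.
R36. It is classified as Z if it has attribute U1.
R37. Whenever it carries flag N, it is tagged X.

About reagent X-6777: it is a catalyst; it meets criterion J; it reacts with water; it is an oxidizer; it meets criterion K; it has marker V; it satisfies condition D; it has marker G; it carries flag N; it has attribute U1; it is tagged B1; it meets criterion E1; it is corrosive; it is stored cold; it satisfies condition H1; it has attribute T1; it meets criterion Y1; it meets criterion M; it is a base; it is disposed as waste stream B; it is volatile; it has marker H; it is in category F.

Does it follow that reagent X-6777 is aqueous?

Forward chaining from the given facts derives: satisfies condition V1, meets criterion C, is in state A, is in state A1, carries flag Y, satisfies condition N1, requires PPE level 3, is hazardous, is tagged X1, is labeled, has marker E, is a strong acid, satisfies condition U, is classified as Z, is tagged X, is in category M1, carries flag L1, meets criterion T, meets criterion J1, has marker D1, is tagged W1, is tagged W, meets criterion K1.
Rules concluding "it is aqueous": R15 needs "it is neutralized first"; R21 needs "it is tagged P" — none of these are established.

No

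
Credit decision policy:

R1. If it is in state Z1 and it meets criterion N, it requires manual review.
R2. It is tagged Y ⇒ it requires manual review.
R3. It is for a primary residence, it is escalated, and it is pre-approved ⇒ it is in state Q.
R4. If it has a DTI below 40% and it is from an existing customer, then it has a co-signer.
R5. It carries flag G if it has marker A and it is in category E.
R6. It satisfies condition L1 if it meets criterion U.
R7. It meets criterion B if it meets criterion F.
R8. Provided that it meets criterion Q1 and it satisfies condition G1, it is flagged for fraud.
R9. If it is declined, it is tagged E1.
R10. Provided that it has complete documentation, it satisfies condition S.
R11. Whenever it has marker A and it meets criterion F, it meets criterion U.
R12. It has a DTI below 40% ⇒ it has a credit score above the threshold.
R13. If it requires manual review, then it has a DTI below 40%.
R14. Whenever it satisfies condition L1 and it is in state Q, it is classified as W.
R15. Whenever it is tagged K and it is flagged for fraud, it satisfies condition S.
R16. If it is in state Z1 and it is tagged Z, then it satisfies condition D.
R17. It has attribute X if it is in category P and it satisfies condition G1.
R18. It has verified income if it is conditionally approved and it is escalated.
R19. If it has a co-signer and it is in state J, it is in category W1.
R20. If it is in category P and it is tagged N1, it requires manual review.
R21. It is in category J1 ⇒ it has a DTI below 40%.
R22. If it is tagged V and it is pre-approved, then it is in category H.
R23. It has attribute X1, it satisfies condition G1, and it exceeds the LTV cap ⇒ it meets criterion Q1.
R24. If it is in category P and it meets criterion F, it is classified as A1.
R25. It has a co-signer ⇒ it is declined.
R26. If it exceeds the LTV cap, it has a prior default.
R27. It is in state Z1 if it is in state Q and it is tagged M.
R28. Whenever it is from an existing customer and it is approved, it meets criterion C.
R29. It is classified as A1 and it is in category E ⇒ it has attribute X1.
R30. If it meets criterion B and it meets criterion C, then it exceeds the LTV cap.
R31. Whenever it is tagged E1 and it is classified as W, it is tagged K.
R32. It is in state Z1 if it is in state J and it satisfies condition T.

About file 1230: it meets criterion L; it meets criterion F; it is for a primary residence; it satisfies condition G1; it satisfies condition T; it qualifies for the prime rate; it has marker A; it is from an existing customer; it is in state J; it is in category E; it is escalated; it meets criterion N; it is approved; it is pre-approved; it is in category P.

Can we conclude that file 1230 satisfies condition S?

Yes

By R3 (it is for a primary residence, it is escalated, it is pre-approved): it is in state Q.
By R7 (it meets criterion F): it meets criterion B.
By R11 (it has marker A, it meets criterion F): it meets criterion U.
By R24 (it is in category P, it meets criterion F): it is classified as A1.
By R28 (it is from an existing customer, it is approved): it meets criterion C.
By R29 (it is classified as A1, it is in category E): it has attribute X1.
By R30 (it meets criterion B, it meets criterion C): it exceeds the LTV cap.
By R32 (it is in state J, it satisfies condition T): it is in state Z1.
By R1 (it is in state Z1, it meets criterion N): it requires manual review.
By R6 (it meets criterion U): it satisfies condition L1.
By R13 (it requires manual review): it has a DTI below 40%.
By R14 (it satisfies condition L1, it is in state Q): it is classified as W.
By R23 (it has attribute X1, it satisfies condition G1, it exceeds the LTV cap): it meets criterion Q1.
By R4 (it has a DTI below 40%, it is from an existing customer): it has a co-signer.
By R8 (it meets criterion Q1, it satisfies condition G1): it is flagged for fraud.
By R25 (it has a co-signer): it is declined.
By R9 (it is declined): it is tagged E1.
By R31 (it is tagged E1, it is classified as W): it is tagged K.
By R15 (it is tagged K, it is flagged for fraud): it satisfies condition S.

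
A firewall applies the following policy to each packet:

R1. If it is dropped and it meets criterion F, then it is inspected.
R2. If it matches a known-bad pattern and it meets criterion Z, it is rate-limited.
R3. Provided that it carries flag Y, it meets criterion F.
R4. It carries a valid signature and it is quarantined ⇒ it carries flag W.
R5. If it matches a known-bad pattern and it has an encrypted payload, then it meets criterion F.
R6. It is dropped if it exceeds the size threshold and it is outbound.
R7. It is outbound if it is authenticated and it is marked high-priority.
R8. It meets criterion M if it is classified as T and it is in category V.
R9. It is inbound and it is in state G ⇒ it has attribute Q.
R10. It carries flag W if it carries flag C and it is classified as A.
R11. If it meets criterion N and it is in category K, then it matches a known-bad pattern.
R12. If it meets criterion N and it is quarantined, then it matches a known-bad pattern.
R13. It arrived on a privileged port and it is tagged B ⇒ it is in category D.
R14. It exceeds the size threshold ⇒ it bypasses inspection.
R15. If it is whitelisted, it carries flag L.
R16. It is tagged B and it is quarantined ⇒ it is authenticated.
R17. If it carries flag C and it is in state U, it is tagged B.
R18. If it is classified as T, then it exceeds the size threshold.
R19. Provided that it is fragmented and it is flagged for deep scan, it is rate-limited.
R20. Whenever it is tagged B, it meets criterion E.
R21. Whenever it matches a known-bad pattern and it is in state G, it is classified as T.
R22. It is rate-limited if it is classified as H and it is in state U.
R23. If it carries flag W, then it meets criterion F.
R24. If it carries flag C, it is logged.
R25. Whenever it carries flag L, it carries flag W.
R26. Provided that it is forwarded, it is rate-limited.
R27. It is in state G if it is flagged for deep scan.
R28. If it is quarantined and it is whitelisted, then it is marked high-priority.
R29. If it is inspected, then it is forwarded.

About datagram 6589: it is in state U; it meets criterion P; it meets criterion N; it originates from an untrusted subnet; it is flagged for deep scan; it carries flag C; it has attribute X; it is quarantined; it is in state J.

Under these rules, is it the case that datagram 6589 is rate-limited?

No

Forward chaining from the given facts derives: matches a known-bad pattern, is tagged B, meets criterion E, is logged, is in state G, is authenticated, is classified as T, exceeds the size threshold, bypasses inspection.
Rules concluding "it is rate-limited": R2 needs "it meets criterion Z"; R19 needs "it is fragmented"; R22 needs "it is classified as H"; R26 needs "it is forwarded" — none of these are established.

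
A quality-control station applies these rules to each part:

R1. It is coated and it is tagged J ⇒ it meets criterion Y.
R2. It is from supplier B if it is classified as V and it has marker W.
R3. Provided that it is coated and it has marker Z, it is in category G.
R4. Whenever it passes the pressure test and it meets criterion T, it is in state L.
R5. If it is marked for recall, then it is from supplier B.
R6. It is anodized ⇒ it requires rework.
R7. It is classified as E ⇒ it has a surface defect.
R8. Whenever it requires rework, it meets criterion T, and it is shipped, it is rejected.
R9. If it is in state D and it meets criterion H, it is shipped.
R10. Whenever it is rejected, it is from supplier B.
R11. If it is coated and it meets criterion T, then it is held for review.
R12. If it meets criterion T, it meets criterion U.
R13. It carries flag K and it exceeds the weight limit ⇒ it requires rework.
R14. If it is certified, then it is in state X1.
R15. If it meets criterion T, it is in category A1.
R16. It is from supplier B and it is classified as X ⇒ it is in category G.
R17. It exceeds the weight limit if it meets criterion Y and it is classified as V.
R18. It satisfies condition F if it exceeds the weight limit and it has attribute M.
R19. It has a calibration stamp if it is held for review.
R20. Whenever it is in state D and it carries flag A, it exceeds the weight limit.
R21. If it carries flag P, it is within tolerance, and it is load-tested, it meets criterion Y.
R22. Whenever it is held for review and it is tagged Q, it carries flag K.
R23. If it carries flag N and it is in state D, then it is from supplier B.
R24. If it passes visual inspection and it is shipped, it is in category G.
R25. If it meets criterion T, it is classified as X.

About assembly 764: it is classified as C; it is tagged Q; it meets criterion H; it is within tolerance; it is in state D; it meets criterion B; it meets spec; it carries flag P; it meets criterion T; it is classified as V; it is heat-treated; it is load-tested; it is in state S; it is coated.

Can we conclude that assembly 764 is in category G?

By R9 (it is in state D, it meets criterion H): it is shipped.
By R11 (it is coated, it meets criterion T): it is held for review.
By R21 (it carries flag P, it is within tolerance, it is load-tested): it meets criterion Y.
By R22 (it is held for review, it is tagged Q): it carries flag K.
By R25 (it meets criterion T): it is classified as X.
By R17 (it meets criterion Y, it is classified as V): it exceeds the weight limit.
By R13 (it carries flag K, it exceeds the weight limit): it requires rework.
By R8 (it requires rework, it meets criterion T, it is shipped): it is rejected.
By R10 (it is rejected): it is from supplier B.
By R16 (it is from supplier B, it is classified as X): it is in category G.

Yes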